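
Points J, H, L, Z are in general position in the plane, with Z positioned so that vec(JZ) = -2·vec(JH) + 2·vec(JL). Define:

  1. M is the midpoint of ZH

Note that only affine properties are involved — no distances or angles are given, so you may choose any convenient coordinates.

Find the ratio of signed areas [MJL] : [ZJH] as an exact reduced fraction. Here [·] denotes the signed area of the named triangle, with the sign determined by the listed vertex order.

[MJL]:[ZJH] = 1/4

Choose coordinates J = (0, 0), H = (1, 0), L = (0, 1), Z = (-2, 2).
1. M is the midpoint of ZH ⇒ M = (-1/2, 1)
2·[MJL] = 1/2, 2·[ZJH] = 2
[MJL]:[ZJH] = 1/2:2 = 1/4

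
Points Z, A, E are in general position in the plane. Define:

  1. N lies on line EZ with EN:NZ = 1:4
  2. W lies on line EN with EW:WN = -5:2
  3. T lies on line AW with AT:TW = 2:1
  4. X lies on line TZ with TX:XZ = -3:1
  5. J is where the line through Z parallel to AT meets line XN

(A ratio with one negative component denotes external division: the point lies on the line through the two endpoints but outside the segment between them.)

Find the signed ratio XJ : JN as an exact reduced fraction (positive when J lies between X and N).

Assign Z = (0, 0), A = (1, 0), E = (0, 1) — the answer is frame-independent, so this choice is without loss of generality.
1. N lies on line EZ with EN:NZ = 1:4 ⇒ N = (0, 4/5)
2. W lies on line EN with EW:WN = -5:2 ⇒ W = (0, 2/3)
3. T lies on line AW with AT:TW = 2:1 ⇒ T = (1/3, 4/9)
4. X lies on line TZ with TX:XZ = -3:1 ⇒ X = (-1/6, -2/9)
5. J is where the line through Z parallel to AT meets line XN ⇒ J = (-2/17, 4/51)
J = X + t·(N−X) with t = 5/17, so XJ:JN = t:(1−t) = 5/17:12/17

XJ:JN = 5/12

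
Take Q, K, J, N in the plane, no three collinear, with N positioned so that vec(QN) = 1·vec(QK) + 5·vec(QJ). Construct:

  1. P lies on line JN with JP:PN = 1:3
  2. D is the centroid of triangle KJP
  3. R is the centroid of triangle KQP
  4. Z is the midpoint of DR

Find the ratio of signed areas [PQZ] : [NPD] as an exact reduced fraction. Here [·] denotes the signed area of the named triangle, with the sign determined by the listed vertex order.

[PQZ]:[NPD] = 1/2

Assign Q = (0, 0), K = (1, 0), J = (0, 1), N = (1, 5) — the answer is frame-independent, so this choice is without loss of generality.
1. P lies on line JN with JP:PN = 1:3 ⇒ P = (1/4, 2)
2. D is the centroid of triangle KJP ⇒ D = (5/12, 1)
3. R is the centroid of triangle KQP ⇒ R = (5/12, 2/3)
4. Z is the midpoint of DR ⇒ Z = (5/12, 5/6)
2·[PQZ] = 5/8, 2·[NPD] = 5/4
[PQZ]:[NPD] = 5/8:5/4 = 1/2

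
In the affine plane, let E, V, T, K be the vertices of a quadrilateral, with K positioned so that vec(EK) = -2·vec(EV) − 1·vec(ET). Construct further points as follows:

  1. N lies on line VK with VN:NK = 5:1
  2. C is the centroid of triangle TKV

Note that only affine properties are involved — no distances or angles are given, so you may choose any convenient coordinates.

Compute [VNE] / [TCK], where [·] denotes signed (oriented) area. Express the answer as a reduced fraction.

[VNE]:[TCK] = 5/8

Assign E = (0, 0), V = (1, 0), T = (0, 1), K = (-2, -1) — the answer is frame-independent, so this choice is without loss of generality.
1. N lies on line VK with VN:NK = 5:1 ⇒ N = (-3/2, -5/6)
2. C is the centroid of triangle TKV ⇒ C = (-1/3, 0)
2·[VNE] = -5/6, 2·[TCK] = -4/3
[VNE]:[TCK] = -5/6:-4/3 = 5/8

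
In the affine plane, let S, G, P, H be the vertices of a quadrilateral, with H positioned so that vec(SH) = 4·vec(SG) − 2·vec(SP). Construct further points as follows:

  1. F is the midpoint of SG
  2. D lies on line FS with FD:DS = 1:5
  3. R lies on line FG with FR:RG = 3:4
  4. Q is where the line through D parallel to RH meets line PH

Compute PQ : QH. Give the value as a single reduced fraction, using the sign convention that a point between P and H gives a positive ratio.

PQ:QH = -103/25

Set S = (0, 0), G = (1, 0), P = (0, 1), H = (4, -2); any affine frame gives the same invariant.
1. F is the midpoint of SG ⇒ F = (1/2, 0)
2. D lies on line FS with FD:DS = 1:5 ⇒ D = (5/12, 0)
3. R lies on line FG with FR:RG = 3:4 ⇒ R = (5/7, 0)
4. Q is where the line through D parallel to RH meets line PH ⇒ Q = (206/39, -77/26)
Q = P + t·(H−P) with t = 103/78, so PQ:QH = t:(1−t) = 103/78:-25/78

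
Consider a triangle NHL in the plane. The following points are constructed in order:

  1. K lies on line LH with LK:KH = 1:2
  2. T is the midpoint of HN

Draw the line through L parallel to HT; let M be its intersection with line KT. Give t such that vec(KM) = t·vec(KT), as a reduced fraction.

t = -1/2

Choose coordinates N = (0, 0), H = (1, 0), L = (0, 1).
1. K lies on line LH with LK:KH = 1:2 ⇒ K = (1/3, 2/3)
2. T is the midpoint of HN ⇒ T = (1/2, 0)
through L parallel to HT: direction (-1/2, 0); meets KT at M = (1/4, 1)
M = K + t·(T−K) with t = -1/2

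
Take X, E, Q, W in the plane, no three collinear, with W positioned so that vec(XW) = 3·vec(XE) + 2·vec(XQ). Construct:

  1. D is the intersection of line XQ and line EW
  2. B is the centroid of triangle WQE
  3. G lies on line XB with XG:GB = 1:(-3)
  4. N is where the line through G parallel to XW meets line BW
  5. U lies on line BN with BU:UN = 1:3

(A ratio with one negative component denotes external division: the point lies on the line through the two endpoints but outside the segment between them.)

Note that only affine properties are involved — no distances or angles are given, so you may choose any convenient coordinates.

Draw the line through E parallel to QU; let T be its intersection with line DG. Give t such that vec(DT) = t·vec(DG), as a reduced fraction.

Set X = (0, 0), E = (1, 0), Q = (0, 1), W = (3, 2); any affine frame gives the same invariant.
1. D is the intersection of line XQ and line EW ⇒ D = (0, -1)
2. B is the centroid of triangle WQE ⇒ B = (4/3, 1)
3. G lies on line XB with XG:GB = 1:(-3) ⇒ G = (-2/3, -1/2)
4. N is where the line through G parallel to XW meets line BW ⇒ N = (23/6, 5/2)
5. U lies on line BN with BU:UN = 1:3 ⇒ U = (47/24, 11/8)
through E parallel to QU: direction (47/24, 3/8); meets DG at T = (-152/177, -21/59)
T = D + t·(G−D) with t = 76/59

t = 76/59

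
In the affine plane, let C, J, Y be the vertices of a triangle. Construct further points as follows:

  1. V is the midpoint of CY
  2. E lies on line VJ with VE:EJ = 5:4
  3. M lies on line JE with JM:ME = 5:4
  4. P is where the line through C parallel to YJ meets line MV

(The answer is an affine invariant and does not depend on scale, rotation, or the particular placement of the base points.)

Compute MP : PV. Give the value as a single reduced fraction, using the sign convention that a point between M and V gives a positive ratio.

MP:PV = -142/81

Work in coordinates with C = (0, 0), J = (1, 0), Y = (0, 1).
1. V is the midpoint of CY ⇒ V = (0, 1/2)
2. E lies on line VJ with VE:EJ = 5:4 ⇒ E = (5/9, 2/9)
3. M lies on line JE with JM:ME = 5:4 ⇒ M = (61/81, 10/81)
4. P is where the line through C parallel to YJ meets line MV ⇒ P = (-1, 1)
P = M + t·(V−M) with t = 142/61, so MP:PV = t:(1−t) = 142/61:-81/61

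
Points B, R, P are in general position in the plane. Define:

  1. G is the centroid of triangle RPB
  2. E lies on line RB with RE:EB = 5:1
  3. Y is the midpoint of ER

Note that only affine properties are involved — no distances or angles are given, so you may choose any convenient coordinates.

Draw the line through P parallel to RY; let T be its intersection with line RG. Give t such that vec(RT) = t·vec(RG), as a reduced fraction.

t = 3

Assign B = (0, 0), R = (1, 0), P = (0, 1) — the answer is frame-independent, so this choice is without loss of generality.
1. G is the centroid of triangle RPB ⇒ G = (1/3, 1/3)
2. E lies on line RB with RE:EB = 5:1 ⇒ E = (1/6, 0)
3. Y is the midpoint of ER ⇒ Y = (7/12, 0)
through P parallel to RY: direction (-5/12, 0); meets RG at T = (-1, 1)
T = R + t·(G−R) with t = 3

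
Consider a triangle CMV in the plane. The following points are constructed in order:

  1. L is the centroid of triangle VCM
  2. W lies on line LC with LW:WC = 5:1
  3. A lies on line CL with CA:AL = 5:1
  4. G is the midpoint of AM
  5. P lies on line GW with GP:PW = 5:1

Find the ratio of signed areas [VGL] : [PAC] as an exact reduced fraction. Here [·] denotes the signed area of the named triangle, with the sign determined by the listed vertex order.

Assign C = (0, 0), M = (1, 0), V = (0, 1) — the answer is frame-independent, so this choice is without loss of generality.
1. L is the centroid of triangle VCM ⇒ L = (1/3, 1/3)
2. W lies on line LC with LW:WC = 5:1 ⇒ W = (1/18, 1/18)
3. A lies on line CL with CA:AL = 5:1 ⇒ A = (5/18, 5/18)
4. G is the midpoint of AM ⇒ G = (23/36, 5/36)
5. P lies on line GW with GP:PW = 5:1 ⇒ P = (11/72, 5/72)
2·[VGL] = -5/36, 2·[PAC] = 5/216
[VGL]:[PAC] = -5/36:5/216 = -6

[VGL]:[PAC] = -6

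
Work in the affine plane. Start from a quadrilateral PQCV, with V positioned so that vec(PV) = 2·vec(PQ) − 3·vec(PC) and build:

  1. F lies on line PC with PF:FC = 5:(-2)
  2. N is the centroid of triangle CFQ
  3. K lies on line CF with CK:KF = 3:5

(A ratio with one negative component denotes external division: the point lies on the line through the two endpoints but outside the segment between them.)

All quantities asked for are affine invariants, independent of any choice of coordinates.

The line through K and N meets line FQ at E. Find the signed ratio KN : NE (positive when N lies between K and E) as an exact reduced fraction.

Set P = (0, 0), Q = (1, 0), C = (0, 1), V = (2, -3); any affine frame gives the same invariant.
1. F lies on line PC with PF:FC = 5:(-2) ⇒ F = (0, 5/3)
2. N is the centroid of triangle CFQ ⇒ N = (1/3, 8/9)
3. K lies on line CF with CK:KF = 3:5 ⇒ K = (0, 5/4)
line KN meets FQ at E = (5/7, 10/21)
N = K + t·(E−K) with t = 7/15, so KN:NE = 7/15:8/15

KN:NE = 7/8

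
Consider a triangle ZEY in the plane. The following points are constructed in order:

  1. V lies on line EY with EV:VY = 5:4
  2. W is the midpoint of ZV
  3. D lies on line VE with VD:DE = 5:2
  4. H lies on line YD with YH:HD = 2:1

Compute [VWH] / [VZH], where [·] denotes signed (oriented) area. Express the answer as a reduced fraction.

[VWH]:[VZH] = 1/2

Assign Z = (0, 0), E = (1, 0), Y = (0, 1) — the answer is frame-independent, so this choice is without loss of generality.
1. V lies on line EY with EV:VY = 5:4 ⇒ V = (4/9, 5/9)
2. W is the midpoint of ZV ⇒ W = (2/9, 5/18)
3. D lies on line VE with VD:DE = 5:2 ⇒ D = (53/63, 10/63)
4. H lies on line YD with YH:HD = 2:1 ⇒ H = (106/189, 83/189)
2·[VWH] = 11/189, 2·[VZH] = 22/189
[VWH]:[VZH] = 11/189:22/189 = 1/2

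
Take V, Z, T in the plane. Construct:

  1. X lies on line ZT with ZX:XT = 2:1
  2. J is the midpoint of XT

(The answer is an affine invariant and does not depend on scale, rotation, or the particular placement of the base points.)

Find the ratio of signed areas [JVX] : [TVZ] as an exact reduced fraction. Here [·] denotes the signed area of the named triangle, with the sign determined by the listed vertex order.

[JVX]:[TVZ] = 1/6

Assign V = (0, 0), Z = (1, 0), T = (0, 1) — the answer is frame-independent, so this choice is without loss of generality.
1. X lies on line ZT with ZX:XT = 2:1 ⇒ X = (1/3, 2/3)
2. J is the midpoint of XT ⇒ J = (1/6, 5/6)
2·[JVX] = 1/6, 2·[TVZ] = 1
[JVX]:[TVZ] = 1/6:1 = 1/6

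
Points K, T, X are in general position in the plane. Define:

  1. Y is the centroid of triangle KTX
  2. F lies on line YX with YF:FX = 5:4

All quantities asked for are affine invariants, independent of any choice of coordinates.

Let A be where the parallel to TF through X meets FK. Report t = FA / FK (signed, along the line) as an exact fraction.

t = -4/19

Set K = (0, 0), T = (1, 0), X = (0, 1); any affine frame gives the same invariant.
1. Y is the centroid of triangle KTX ⇒ Y = (1/3, 1/3)
2. F lies on line YX with YF:FX = 5:4 ⇒ F = (4/27, 19/27)
through X parallel to TF: direction (-23/27, 19/27); meets FK at A = (92/513, 23/27)
A = F + t·(K−F) with t = -4/19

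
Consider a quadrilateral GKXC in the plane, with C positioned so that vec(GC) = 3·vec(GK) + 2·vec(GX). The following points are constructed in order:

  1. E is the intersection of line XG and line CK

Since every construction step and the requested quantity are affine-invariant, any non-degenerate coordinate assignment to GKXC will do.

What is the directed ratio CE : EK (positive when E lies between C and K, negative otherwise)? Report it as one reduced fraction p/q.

Work in coordinates with G = (0, 0), K = (1, 0), X = (0, 1), C = (3, 2).
1. E is the intersection of line XG and line CK ⇒ E = (0, -1)
E = C + t·(K−C) with t = 3/2, so CE:EK = t:(1−t) = 3/2:-1/2

CE:EK = -3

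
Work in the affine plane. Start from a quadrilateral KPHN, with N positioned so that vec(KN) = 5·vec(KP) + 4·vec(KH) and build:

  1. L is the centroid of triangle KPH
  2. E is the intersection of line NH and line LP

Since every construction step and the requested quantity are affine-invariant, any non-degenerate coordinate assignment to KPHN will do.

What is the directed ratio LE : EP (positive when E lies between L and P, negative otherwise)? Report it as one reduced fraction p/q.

LE:EP = -13/24

Choose coordinates K = (0, 0), P = (1, 0), H = (0, 1), N = (5, 4).
1. L is the centroid of triangle KPH ⇒ L = (1/3, 1/3)
2. E is the intersection of line NH and line LP ⇒ E = (-5/11, 8/11)
E = L + t·(P−L) with t = -13/11, so LE:EP = t:(1−t) = -13/11:24/11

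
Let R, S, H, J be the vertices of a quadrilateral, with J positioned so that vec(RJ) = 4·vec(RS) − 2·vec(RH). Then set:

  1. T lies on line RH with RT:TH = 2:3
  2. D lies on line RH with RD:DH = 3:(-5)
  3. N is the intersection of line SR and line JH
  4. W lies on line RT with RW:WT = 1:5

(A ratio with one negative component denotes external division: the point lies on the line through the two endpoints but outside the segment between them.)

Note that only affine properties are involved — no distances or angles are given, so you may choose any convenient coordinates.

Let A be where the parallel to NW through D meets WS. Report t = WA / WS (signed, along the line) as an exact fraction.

Work in coordinates with R = (0, 0), S = (1, 0), H = (0, 1), J = (4, -2).
1. T lies on line RH with RT:TH = 2:3 ⇒ T = (0, 2/5)
2. D lies on line RH with RD:DH = 3:(-5) ⇒ D = (0, -3/2)
3. N is the intersection of line SR and line JH ⇒ N = (4/3, 0)
4. W lies on line RT with RW:WT = 1:5 ⇒ W = (0, 1/15)
through D parallel to NW: direction (-4/3, 1/15); meets WS at A = (94, -31/5)
A = W + t·(S−W) with t = 94

t = 94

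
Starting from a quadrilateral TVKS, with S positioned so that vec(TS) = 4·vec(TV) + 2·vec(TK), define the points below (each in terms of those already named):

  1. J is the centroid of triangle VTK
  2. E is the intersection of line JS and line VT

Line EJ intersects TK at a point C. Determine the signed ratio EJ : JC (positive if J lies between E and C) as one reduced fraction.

EJ:JC = -11/5

Work in coordinates with T = (0, 0), V = (1, 0), K = (0, 1), S = (4, 2).
1. J is the centroid of triangle VTK ⇒ J = (1/3, 1/3)
2. E is the intersection of line JS and line VT ⇒ E = (-2/5, 0)
line EJ meets TK at C = (0, 2/11)
J = E + t·(C−E) with t = 11/6, so EJ:JC = 11/6:-5/6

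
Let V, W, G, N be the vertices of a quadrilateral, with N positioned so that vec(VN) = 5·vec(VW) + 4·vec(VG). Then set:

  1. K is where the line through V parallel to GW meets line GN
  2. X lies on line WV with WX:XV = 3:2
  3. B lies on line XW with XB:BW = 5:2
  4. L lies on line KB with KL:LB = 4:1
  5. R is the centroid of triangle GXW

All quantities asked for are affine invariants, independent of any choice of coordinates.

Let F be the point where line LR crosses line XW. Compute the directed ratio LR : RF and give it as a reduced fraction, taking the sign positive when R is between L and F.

Set V = (0, 0), W = (1, 0), G = (0, 1), N = (5, 4); any affine frame gives the same invariant.
1. K is where the line through V parallel to GW meets line GN ⇒ K = (-5/8, 5/8)
2. X lies on line WV with WX:XV = 3:2 ⇒ X = (2/5, 0)
3. B lies on line XW with XB:BW = 5:2 ⇒ B = (29/35, 0)
4. L lies on line KB with KL:LB = 4:1 ⇒ L = (753/1400, 1/8)
5. R is the centroid of triangle GXW ⇒ R = (7/15, 1/3)
line LR meets XW at F = (508/875, 0)
R = L + t·(F−L) with t = -5/3, so LR:RF = -5/3:8/3

LR:RF = -5/8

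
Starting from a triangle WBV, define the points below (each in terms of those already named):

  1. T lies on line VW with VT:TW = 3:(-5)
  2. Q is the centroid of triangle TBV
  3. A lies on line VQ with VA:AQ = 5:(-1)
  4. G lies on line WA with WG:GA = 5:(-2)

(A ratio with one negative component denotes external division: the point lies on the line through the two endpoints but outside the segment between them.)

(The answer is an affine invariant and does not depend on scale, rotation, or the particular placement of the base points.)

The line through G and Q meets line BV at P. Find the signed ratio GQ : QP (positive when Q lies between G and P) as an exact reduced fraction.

Work in coordinates with W = (0, 0), B = (1, 0), V = (0, 1).
1. T lies on line VW with VT:TW = 3:(-5) ⇒ T = (0, 5/2)
2. Q is the centroid of triangle TBV ⇒ Q = (1/3, 7/6)
3. A lies on line VQ with VA:AQ = 5:(-1) ⇒ A = (5/12, 29/24)
4. G lies on line WA with WG:GA = 5:(-2) ⇒ G = (25/36, 145/72)
line GQ meets BV at P = (16/87, 71/87)
Q = G + t·(P−G) with t = 29/41, so GQ:QP = 29/41:12/41

GQ:QP = 29/12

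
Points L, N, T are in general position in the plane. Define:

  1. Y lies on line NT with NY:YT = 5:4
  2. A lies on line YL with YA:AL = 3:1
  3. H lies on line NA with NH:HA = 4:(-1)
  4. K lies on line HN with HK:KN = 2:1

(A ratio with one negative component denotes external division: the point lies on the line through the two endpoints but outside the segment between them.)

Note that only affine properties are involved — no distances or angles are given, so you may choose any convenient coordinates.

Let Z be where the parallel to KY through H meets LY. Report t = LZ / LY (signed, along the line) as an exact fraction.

t = -1/5

Choose coordinates L = (0, 0), N = (1, 0), T = (0, 1).
1. Y lies on line NT with NY:YT = 5:4 ⇒ Y = (4/9, 5/9)
2. A lies on line YL with YA:AL = 3:1 ⇒ A = (1/9, 5/36)
3. H lies on line NA with NH:HA = 4:(-1) ⇒ H = (-5/27, 5/27)
4. K lies on line HN with HK:KN = 2:1 ⇒ K = (49/81, 5/81)
through H parallel to KY: direction (-13/81, 40/81); meets LY at Z = (-4/45, -1/9)
Z = L + t·(Y−L) with t = -1/5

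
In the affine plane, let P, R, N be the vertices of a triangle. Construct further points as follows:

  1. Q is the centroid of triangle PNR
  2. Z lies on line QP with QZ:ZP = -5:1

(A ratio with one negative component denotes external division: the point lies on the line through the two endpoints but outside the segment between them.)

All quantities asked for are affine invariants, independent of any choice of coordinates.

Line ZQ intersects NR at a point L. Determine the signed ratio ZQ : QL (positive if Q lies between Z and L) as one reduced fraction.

ZQ:QL = 5/2

Choose coordinates P = (0, 0), R = (1, 0), N = (0, 1).
1. Q is the centroid of triangle PNR ⇒ Q = (1/3, 1/3)
2. Z lies on line QP with QZ:ZP = -5:1 ⇒ Z = (-1/12, -1/12)
line ZQ meets NR at L = (1/2, 1/2)
Q = Z + t·(L−Z) with t = 5/7, so ZQ:QL = 5/7:2/7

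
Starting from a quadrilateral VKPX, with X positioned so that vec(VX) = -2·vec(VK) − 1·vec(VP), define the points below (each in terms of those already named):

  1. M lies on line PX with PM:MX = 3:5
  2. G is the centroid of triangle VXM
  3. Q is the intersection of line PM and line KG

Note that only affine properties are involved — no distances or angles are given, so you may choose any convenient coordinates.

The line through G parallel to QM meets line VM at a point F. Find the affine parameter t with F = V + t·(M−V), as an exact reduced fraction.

t = 2/3

Choose coordinates V = (0, 0), K = (1, 0), P = (0, 1), X = (-2, -1).
1. M lies on line PX with PM:MX = 3:5 ⇒ M = (-3/4, 1/4)
2. G is the centroid of triangle VXM ⇒ G = (-11/12, -1/4)
3. Q is the intersection of line PM and line KG ⇒ Q = (-13/10, -3/10)
through G parallel to QM: direction (11/20, 11/20); meets VM at F = (-1/2, 1/6)
F = V + t·(M−V) with t = 2/3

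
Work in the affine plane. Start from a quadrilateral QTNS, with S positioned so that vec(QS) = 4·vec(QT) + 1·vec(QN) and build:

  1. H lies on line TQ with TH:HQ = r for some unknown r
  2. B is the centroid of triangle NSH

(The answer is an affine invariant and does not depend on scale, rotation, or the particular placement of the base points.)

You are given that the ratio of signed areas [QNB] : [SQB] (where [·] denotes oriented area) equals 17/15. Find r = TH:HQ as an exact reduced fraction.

Choose coordinates Q = (0, 0), T = (1, 0), N = (0, 1), S = (4, 1).
1. With TH:HQ = r, write λ = r/(r+1) so H = T + λ·(Q−T); H is affine-linear in λ
2. B is the centroid of triangle NSH ⇒ B is an affine combination of earlier points and hence also affine-linear in λ
Every point depending on H is an affine combination of H and λ-independent points, so each such coordinate is linear in λ; the λ² term in each signed area is a multiple of (Q−T)×(Q−T) = 0, so 2·[QNB] and 2·[SQB] are each linear in λ. Evaluating at λ=0 and λ=1:
  2·[QNB] = 1/3·λ − 5/3,   2·[SQB] = -1/3·λ − 1
So [QNB]:[SQB] = (1/3·λ − 5/3) / (-1/3·λ − 1). Setting this equal to 17/15:
  1/3·λ − 5/3 = 17/15·(-1/3·λ − 1)  ⇒  λ = 3/4
Then r = λ/(1−λ) = (3/4)/(1/4) = 3. Check: with r = 3, H = (1/4, 0) and [QNB]:[SQB] = 17/15 as required.

r = 3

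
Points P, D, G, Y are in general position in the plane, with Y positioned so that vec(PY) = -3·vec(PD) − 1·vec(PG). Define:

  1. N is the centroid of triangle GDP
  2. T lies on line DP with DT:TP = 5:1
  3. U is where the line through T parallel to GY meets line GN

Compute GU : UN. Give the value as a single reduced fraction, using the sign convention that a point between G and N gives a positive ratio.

GU:UN = -5

Assign P = (0, 0), D = (1, 0), G = (0, 1), Y = (-3, -1) — the answer is frame-independent, so this choice is without loss of generality.
1. N is the centroid of triangle GDP ⇒ N = (1/3, 1/3)
2. T lies on line DP with DT:TP = 5:1 ⇒ T = (1/6, 0)
3. U is where the line through T parallel to GY meets line GN ⇒ U = (5/12, 1/6)
U = G + t·(N−G) with t = 5/4, so GU:UN = t:(1−t) = 5/4:-1/4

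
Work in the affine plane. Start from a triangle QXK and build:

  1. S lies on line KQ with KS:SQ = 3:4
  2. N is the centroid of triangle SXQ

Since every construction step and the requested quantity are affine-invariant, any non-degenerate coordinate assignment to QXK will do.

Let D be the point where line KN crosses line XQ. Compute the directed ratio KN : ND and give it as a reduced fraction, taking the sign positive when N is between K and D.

Work in coordinates with Q = (0, 0), X = (1, 0), K = (0, 1).
1. S lies on line KQ with KS:SQ = 3:4 ⇒ S = (0, 4/7)
2. N is the centroid of triangle SXQ ⇒ N = (1/3, 4/21)
line KN meets XQ at D = (7/17, 0)
N = K + t·(D−K) with t = 17/21, so KN:ND = 17/21:4/21

KN:ND = 17/4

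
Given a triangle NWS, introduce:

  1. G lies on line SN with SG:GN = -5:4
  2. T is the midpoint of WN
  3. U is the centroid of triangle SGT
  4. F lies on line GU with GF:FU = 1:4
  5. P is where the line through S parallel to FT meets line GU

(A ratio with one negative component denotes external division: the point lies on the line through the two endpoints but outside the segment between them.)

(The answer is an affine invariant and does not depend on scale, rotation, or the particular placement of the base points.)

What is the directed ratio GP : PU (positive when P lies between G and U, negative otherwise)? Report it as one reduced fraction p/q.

GP:PU = -14/9

Work in coordinates with N = (0, 0), W = (1, 0), S = (0, 1).
1. G lies on line SN with SG:GN = -5:4 ⇒ G = (0, -4)
2. T is the midpoint of WN ⇒ T = (1/2, 0)
3. U is the centroid of triangle SGT ⇒ U = (1/6, -1)
4. F lies on line GU with GF:FU = 1:4 ⇒ F = (1/30, -17/5)
5. P is where the line through S parallel to FT meets line GU ⇒ P = (7/15, 22/5)
P = G + t·(U−G) with t = 14/5, so GP:PU = t:(1−t) = 14/5:-9/5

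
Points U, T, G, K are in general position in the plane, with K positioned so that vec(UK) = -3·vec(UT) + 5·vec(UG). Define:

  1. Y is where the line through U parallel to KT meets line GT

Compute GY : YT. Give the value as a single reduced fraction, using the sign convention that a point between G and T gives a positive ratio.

GY:YT = -4/5

Work in coordinates with U = (0, 0), T = (1, 0), G = (0, 1), K = (-3, 5).
1. Y is where the line through U parallel to KT meets line GT ⇒ Y = (-4, 5)
Y = G + t·(T−G) with t = -4, so GY:YT = t:(1−t) = -4:5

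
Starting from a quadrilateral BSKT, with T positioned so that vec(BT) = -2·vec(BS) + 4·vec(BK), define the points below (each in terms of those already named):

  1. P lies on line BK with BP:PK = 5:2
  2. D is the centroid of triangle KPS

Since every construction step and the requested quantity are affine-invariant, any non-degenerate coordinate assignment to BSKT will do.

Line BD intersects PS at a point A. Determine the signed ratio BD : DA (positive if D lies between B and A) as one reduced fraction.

BD:DA = -17/2

Choose coordinates B = (0, 0), S = (1, 0), K = (0, 1), T = (-2, 4).
1. P lies on line BK with BP:PK = 5:2 ⇒ P = (0, 5/7)
2. D is the centroid of triangle KPS ⇒ D = (1/3, 4/7)
line BD meets PS at A = (5/17, 60/119)
D = B + t·(A−B) with t = 17/15, so BD:DA = 17/15:-2/15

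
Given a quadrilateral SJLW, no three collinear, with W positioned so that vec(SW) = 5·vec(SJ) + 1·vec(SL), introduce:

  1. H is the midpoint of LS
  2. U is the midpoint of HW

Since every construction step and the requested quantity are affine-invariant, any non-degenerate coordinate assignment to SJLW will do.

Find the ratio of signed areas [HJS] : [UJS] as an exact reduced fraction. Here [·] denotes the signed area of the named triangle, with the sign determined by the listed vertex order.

[HJS]:[UJS] = 2/3

Work in coordinates with S = (0, 0), J = (1, 0), L = (0, 1), W = (5, 1).
1. H is the midpoint of LS ⇒ H = (0, 1/2)
2. U is the midpoint of HW ⇒ U = (5/2, 3/4)
2·[HJS] = -1/2, 2·[UJS] = -3/4
[HJS]:[UJS] = -1/2:-3/4 = 2/3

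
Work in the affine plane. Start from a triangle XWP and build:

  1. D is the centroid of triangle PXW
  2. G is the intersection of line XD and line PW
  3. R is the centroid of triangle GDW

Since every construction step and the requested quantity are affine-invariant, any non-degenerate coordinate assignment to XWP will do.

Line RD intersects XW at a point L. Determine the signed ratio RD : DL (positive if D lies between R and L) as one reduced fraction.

Assign X = (0, 0), W = (1, 0), P = (0, 1) — the answer is frame-independent, so this choice is without loss of generality.
1. D is the centroid of triangle PXW ⇒ D = (1/3, 1/3)
2. G is the intersection of line XD and line PW ⇒ G = (1/2, 1/2)
3. R is the centroid of triangle GDW ⇒ R = (11/18, 5/18)
line RD meets XW at L = (2, 0)
D = R + t·(L−R) with t = -1/5, so RD:DL = -1/5:6/5

RD:DL = -1/6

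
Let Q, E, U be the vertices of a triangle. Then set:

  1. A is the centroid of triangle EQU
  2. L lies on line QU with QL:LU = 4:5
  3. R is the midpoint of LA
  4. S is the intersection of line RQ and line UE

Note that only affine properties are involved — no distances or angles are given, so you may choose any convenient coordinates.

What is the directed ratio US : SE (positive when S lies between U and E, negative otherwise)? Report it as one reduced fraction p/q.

Choose coordinates Q = (0, 0), E = (1, 0), U = (0, 1).
1. A is the centroid of triangle EQU ⇒ A = (1/3, 1/3)
2. L lies on line QU with QL:LU = 4:5 ⇒ L = (0, 4/9)
3. R is the midpoint of LA ⇒ R = (1/6, 7/18)
4. S is the intersection of line RQ and line UE ⇒ S = (3/10, 7/10)
S = U + t·(E−U) with t = 3/10, so US:SE = t:(1−t) = 3/10:7/10

US:SE = 3/7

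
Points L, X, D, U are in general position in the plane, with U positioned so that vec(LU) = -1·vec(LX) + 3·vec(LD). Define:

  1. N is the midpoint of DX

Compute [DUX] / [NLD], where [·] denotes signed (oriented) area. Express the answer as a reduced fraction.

[DUX]:[NLD] = 2

Choose coordinates L = (0, 0), X = (1, 0), D = (0, 1), U = (-1, 3).
1. N is the midpoint of DX ⇒ N = (1/2, 1/2)
2·[DUX] = -1, 2·[NLD] = -1/2
[DUX]:[NLD] = -1:-1/2 = 2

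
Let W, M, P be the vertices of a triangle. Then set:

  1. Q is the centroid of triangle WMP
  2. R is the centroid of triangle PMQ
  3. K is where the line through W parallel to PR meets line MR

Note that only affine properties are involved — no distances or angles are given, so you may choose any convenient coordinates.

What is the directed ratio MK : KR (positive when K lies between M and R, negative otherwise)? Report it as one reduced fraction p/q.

Work in coordinates with W = (0, 0), M = (1, 0), P = (0, 1).
1. Q is the centroid of triangle WMP ⇒ Q = (1/3, 1/3)
2. R is the centroid of triangle PMQ ⇒ R = (4/9, 4/9)
3. K is where the line through W parallel to PR meets line MR ⇒ K = (-16/9, 20/9)
K = M + t·(R−M) with t = 5, so MK:KR = t:(1−t) = 5:-4

MK:KR = -5/4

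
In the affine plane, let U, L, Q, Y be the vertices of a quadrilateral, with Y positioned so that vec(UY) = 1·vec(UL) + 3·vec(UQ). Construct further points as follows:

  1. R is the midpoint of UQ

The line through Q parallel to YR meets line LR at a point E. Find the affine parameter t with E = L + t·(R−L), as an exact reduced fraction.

t = 7/6

Set U = (0, 0), L = (1, 0), Q = (0, 1), Y = (1, 3); any affine frame gives the same invariant.
1. R is the midpoint of UQ ⇒ R = (0, 1/2)
through Q parallel to YR: direction (-1, -5/2); meets LR at E = (-1/6, 7/12)
E = L + t·(R−L) with t = 7/6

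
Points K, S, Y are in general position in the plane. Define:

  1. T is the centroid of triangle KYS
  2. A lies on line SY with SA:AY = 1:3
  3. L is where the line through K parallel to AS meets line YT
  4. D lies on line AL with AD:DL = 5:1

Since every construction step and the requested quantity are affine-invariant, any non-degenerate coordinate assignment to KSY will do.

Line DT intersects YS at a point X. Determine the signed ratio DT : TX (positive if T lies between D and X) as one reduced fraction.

DT:TX = 3/2

Work in coordinates with K = (0, 0), S = (1, 0), Y = (0, 1).
1. T is the centroid of triangle KYS ⇒ T = (1/3, 1/3)
2. A lies on line SY with SA:AY = 1:3 ⇒ A = (3/4, 1/4)
3. L is where the line through K parallel to AS meets line YT ⇒ L = (1, -1)
4. D lies on line AL with AD:DL = 5:1 ⇒ D = (23/24, -19/24)
line DT meets YS at X = (-1/12, 13/12)
T = D + t·(X−D) with t = 3/5, so DT:TX = 3/5:2/5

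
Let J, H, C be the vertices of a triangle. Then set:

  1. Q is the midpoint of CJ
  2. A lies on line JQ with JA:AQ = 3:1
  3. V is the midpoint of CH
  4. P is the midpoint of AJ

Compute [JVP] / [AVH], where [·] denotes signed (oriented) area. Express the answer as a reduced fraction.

Assign J = (0, 0), H = (1, 0), C = (0, 1) — the answer is frame-independent, so this choice is without loss of generality.
1. Q is the midpoint of CJ ⇒ Q = (0, 1/2)
2. A lies on line JQ with JA:AQ = 3:1 ⇒ A = (0, 3/8)
3. V is the midpoint of CH ⇒ V = (1/2, 1/2)
4. P is the midpoint of AJ ⇒ P = (0, 3/16)
2·[JVP] = 3/32, 2·[AVH] = -5/16
[JVP]:[AVH] = 3/32:-5/16 = -3/10

[JVP]:[AVH] = -3/10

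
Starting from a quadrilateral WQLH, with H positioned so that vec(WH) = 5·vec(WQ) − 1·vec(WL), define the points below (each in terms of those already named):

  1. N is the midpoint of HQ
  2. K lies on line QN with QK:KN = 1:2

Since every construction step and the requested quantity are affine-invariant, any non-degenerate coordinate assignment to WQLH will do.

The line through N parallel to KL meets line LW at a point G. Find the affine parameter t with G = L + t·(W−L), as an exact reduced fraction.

Work in coordinates with W = (0, 0), Q = (1, 0), L = (0, 1), H = (5, -1).
1. N is the midpoint of HQ ⇒ N = (3, -1/2)
2. K lies on line QN with QK:KN = 1:2 ⇒ K = (5/3, -1/6)
through N parallel to KL: direction (-5/3, 7/6); meets LW at G = (0, 8/5)
G = L + t·(W−L) with t = -3/5

t = -3/5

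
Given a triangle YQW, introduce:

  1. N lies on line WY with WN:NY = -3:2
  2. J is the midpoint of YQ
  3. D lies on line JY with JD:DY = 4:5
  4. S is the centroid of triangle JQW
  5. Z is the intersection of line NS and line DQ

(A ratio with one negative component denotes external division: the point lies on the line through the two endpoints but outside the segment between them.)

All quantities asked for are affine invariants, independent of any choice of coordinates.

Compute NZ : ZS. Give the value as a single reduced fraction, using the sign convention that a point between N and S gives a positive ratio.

Work in coordinates with Y = (0, 0), Q = (1, 0), W = (0, 1).
1. N lies on line WY with WN:NY = -3:2 ⇒ N = (0, -2)
2. J is the midpoint of YQ ⇒ J = (1/2, 0)
3. D lies on line JY with JD:DY = 4:5 ⇒ D = (5/18, 0)
4. S is the centroid of triangle JQW ⇒ S = (1/2, 1/3)
5. Z is the intersection of line NS and line DQ ⇒ Z = (3/7, 0)
Z = N + t·(S−N) with t = 6/7, so NZ:ZS = t:(1−t) = 6/7:1/7

NZ:ZS = 6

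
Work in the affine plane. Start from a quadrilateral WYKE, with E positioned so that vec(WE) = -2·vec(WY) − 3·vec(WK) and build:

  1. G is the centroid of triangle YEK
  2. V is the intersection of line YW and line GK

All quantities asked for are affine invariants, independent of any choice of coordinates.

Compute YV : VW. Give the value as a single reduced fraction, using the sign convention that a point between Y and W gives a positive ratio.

YV:VW = -6

Choose coordinates W = (0, 0), Y = (1, 0), K = (0, 1), E = (-2, -3).
1. G is the centroid of triangle YEK ⇒ G = (-1/3, -2/3)
2. V is the intersection of line YW and line GK ⇒ V = (-1/5, 0)
V = Y + t·(W−Y) with t = 6/5, so YV:VW = t:(1−t) = 6/5:-1/5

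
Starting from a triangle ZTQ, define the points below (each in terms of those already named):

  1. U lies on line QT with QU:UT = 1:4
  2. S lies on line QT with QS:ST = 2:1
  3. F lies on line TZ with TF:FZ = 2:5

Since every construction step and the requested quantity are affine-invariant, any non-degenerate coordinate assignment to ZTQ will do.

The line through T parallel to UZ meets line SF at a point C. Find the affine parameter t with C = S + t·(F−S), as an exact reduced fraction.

Choose coordinates Z = (0, 0), T = (1, 0), Q = (0, 1).
1. U lies on line QT with QU:UT = 1:4 ⇒ U = (1/5, 4/5)
2. S lies on line QT with QS:ST = 2:1 ⇒ S = (2/3, 1/3)
3. F lies on line TZ with TF:FZ = 2:5 ⇒ F = (5/7, 0)
through T parallel to UZ: direction (-1/5, -4/5); meets SF at C = (9/11, -8/11)
C = S + t·(F−S) with t = 35/11

t = 35/11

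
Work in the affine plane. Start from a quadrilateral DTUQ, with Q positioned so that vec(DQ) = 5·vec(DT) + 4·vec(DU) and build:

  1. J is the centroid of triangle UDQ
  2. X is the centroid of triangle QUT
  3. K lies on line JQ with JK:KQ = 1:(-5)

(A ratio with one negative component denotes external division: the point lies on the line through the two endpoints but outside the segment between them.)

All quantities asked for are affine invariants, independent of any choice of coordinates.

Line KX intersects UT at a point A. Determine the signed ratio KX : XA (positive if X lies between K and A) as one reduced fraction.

KX:XA = -21/32

Set D = (0, 0), T = (1, 0), U = (0, 1), Q = (5, 4); any affine frame gives the same invariant.
1. J is the centroid of triangle UDQ ⇒ J = (5/3, 5/3)
2. X is the centroid of triangle QUT ⇒ X = (2, 5/3)
3. K lies on line JQ with JK:KQ = 1:(-5) ⇒ K = (5/6, 13/12)
line KX meets UT at A = (2/9, 7/9)
X = K + t·(A−K) with t = -21/11, so KX:XA = -21/11:32/11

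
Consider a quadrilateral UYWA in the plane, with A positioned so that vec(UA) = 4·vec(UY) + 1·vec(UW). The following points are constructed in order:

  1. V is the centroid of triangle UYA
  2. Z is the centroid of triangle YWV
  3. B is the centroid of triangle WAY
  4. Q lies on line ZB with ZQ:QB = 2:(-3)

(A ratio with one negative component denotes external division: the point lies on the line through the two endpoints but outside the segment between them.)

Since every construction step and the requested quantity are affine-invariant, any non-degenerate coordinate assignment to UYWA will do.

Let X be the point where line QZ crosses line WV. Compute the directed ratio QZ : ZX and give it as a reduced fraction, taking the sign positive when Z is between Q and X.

QZ:ZX = 16/3

Work in coordinates with U = (0, 0), Y = (1, 0), W = (0, 1), A = (4, 1).
1. V is the centroid of triangle UYA ⇒ V = (5/3, 1/3)
2. Z is the centroid of triangle YWV ⇒ Z = (8/9, 4/9)
3. B is the centroid of triangle WAY ⇒ B = (5/3, 2/3)
4. Q lies on line ZB with ZQ:QB = 2:(-3) ⇒ Q = (-2/3, 0)
line QZ meets WV at X = (85/72, 19/36)
Z = Q + t·(X−Q) with t = 16/19, so QZ:ZX = 16/19:3/19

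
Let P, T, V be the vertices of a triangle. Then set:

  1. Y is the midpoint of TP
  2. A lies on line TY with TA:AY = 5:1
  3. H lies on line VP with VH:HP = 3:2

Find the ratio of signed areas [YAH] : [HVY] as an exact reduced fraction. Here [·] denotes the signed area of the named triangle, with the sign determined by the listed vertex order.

[YAH]:[HVY] = -1/9

Work in coordinates with P = (0, 0), T = (1, 0), V = (0, 1).
1. Y is the midpoint of TP ⇒ Y = (1/2, 0)
2. A lies on line TY with TA:AY = 5:1 ⇒ A = (7/12, 0)
3. H lies on line VP with VH:HP = 3:2 ⇒ H = (0, 2/5)
2·[YAH] = 1/30, 2·[HVY] = -3/10
[YAH]:[HVY] = 1/30:-3/10 = -1/9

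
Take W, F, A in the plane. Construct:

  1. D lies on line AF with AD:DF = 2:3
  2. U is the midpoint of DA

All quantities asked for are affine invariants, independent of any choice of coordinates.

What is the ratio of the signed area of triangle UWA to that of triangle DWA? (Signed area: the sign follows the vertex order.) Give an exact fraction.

[UWA]:[DWA] = 1/2

Assign W = (0, 0), F = (1, 0), A = (0, 1) — the answer is frame-independent, so this choice is without loss of generality.
1. D lies on line AF with AD:DF = 2:3 ⇒ D = (2/5, 3/5)
2. U is the midpoint of DA ⇒ U = (1/5, 4/5)
2·[UWA] = -1/5, 2·[DWA] = -2/5
[UWA]:[DWA] = -1/5:-2/5 = 1/2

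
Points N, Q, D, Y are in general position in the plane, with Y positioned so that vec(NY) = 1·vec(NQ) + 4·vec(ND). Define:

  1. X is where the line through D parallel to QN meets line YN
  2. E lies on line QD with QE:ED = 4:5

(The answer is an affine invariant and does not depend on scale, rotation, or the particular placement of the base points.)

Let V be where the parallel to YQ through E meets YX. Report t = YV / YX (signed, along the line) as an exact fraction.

t = 16/27

Set N = (0, 0), Q = (1, 0), D = (0, 1), Y = (1, 4); any affine frame gives the same invariant.
1. X is where the line through D parallel to QN meets line YN ⇒ X = (1/4, 1)
2. E lies on line QD with QE:ED = 4:5 ⇒ E = (5/9, 4/9)
through E parallel to YQ: direction (0, -4); meets YX at V = (5/9, 20/9)
V = Y + t·(X−Y) with t = 16/27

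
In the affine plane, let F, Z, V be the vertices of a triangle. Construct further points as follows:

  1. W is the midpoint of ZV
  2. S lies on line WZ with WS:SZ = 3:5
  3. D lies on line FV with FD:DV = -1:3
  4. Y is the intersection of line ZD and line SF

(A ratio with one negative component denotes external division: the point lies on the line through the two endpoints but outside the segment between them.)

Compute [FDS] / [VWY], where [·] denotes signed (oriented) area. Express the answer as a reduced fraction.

[FDS]:[VWY] = 11/240

Work in coordinates with F = (0, 0), Z = (1, 0), V = (0, 1).
1. W is the midpoint of ZV ⇒ W = (1/2, 1/2)
2. S lies on line WZ with WS:SZ = 3:5 ⇒ S = (11/16, 5/16)
3. D lies on line FV with FD:DV = -1:3 ⇒ D = (0, -1/2)
4. Y is the intersection of line ZD and line SF ⇒ Y = (11, 5)
2·[FDS] = 11/32, 2·[VWY] = 15/2
[FDS]:[VWY] = 11/32:15/2 = 11/240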